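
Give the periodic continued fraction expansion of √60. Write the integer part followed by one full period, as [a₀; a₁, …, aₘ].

[7; 1, 2, 1, 14]

a₀ = ⌊√60⌋ = 7.
With m₀=0, d₀=1 and mₖ₊₁ = dₖaₖ − mₖ, dₖ₊₁ = (n − mₖ₊₁²)/dₖ, aₖ₊₁ = ⌊(a₀+mₖ₊₁)/dₖ₊₁⌋:
  k=1: m=7, d=11, a=1
  k=2: m=4, d=4, a=2
  k=3: m=4, d=11, a=1
  k=4: m=7, d=1, a=14
d=1 and a=2a₀=14 at k=4, so the next step gives (m, d) = (7, 11) again — its k=1 value — and the period has length 4.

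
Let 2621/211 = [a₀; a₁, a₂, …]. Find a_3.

2621 = 12·211 + 89   →  a_0 = 12
211 = 2·89 + 33   →  a_1 = 2
89 = 2·33 + 23   →  a_2 = 2
33 = 1·23 + 10   →  a_3 = 1

1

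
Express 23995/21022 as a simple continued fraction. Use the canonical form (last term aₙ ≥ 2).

[1; 7, 14, 11, 9, 2]

23995 = 1*21022 + 2973
21022 = 7*2973 + 211
2973 = 14*211 + 19
211 = 11*19 + 2
19 = 9*2 + 1
2 = 2*1 + 0  (stop)
So 23995/21022 = [1; 7, 14, 11, 9, 2].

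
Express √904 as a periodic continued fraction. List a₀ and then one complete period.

a₀ = ⌊√904⌋ = 30.

[30; 15, 60]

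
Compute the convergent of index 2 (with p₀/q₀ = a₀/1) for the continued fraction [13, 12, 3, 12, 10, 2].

484/37

Using pₖ = aₖpₖ₋₁ + pₖ₋₂, qₖ = aₖqₖ₋₁ + qₖ₋₂ (with p₋₁=1, p₋₂=0, q₋₁=0, q₋₂=1):
  k=0: a=13, p=13, q=1
  k=1: a=12, p=157, q=12
  k=2: a=3, p=484, q=37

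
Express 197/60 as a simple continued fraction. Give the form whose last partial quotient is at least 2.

197 = 3×60 + 17
60 = 3×17 + 9
17 = 1×9 + 8
9 = 1×8 + 1
8 = 8×1 + 0  (stop)
So 197/60 = [3; 3, 1, 1, 8].

[3; 3, 1, 1, 8]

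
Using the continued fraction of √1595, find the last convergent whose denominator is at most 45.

639/16

√1595 = [39; 1, 14, 1, 78, …] (period length 4).
Convergents:
  p_0/q_0 = 39/1
  p_1/q_1 = 40/1
  p_2/q_2 = 599/15
  p_3/q_3 = 639/16
  p_4/q_4 = 50441/1263
q_3 = 16 ≤ 45 < 1263 = q_4, so the answer is 639/16.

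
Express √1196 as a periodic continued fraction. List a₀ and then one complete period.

[34; 1, 1, 2, 1, 1, 68]

a₀ = ⌊√1196⌋ = 34.
With m₀=0, d₀=1 and mₖ₊₁ = dₖaₖ − mₖ, dₖ₊₁ = (n − mₖ₊₁²)/dₖ, aₖ₊₁ = ⌊(a₀+mₖ₊₁)/dₖ₊₁⌋:
  k=1: m=34, d=40, a=1
  k=2: m=6, d=29, a=1
  k=3: m=23, d=23, a=2
  k=4: m=23, d=29, a=1
  k=5: m=6, d=40, a=1
  k=6: m=34, d=1, a=68
d=1 and a=2a₀=68 at k=6, so the next step gives (m, d) = (34, 40) again — its k=1 value — and the period has length 6.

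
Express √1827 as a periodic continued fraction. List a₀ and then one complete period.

[42; 1, 2, 1, 8, 1, 2, 1, 84]

a₀ = ⌊√1827⌋ = 42.
With m₀=0, d₀=1 and mₖ₊₁ = dₖaₖ − mₖ, dₖ₊₁ = (n − mₖ₊₁²)/dₖ, aₖ₊₁ = ⌊(a₀+mₖ₊₁)/dₖ₊₁⌋:
  k=1: m=42, d=63, a=1
  k=2: m=21, d=22, a=2
  k=3: m=23, d=59, a=1
  k=4: m=36, d=9, a=8
  k=5: m=36, d=59, a=1
  k=6: m=23, d=22, a=2
  k=7: m=21, d=63, a=1
  k=8: m=42, d=1, a=84
d=1 and a=2a₀=84 at k=8, so the next step gives (m, d) = (42, 63) again — its k=1 value — and the period has length 8.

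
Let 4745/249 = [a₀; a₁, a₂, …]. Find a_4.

4745 = 19·249 + 14   →  a_0 = 19
249 = 17·14 + 11   →  a_1 = 17
14 = 1·11 + 3   →  a_2 = 1
11 = 3·3 + 2   →  a_3 = 3
3 = 1·2 + 1   →  a_4 = 1

1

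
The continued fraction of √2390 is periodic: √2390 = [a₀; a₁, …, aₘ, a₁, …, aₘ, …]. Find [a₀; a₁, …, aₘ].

[48; 1, 7, 1, 8, 1, 7, 1, 96]

a₀ = ⌊√2390⌋ = 48.
With m₀=0, d₀=1 and mₖ₊₁ = dₖaₖ − mₖ, dₖ₊₁ = (n − mₖ₊₁²)/dₖ, aₖ₊₁ = ⌊(a₀+mₖ₊₁)/dₖ₊₁⌋:
  k=1: m=48, d=86, a=1
  k=2: m=38, d=11, a=7
  k=3: m=39, d=79, a=1
  k=4: m=40, d=10, a=8
  k=5: m=40, d=79, a=1
  k=6: m=39, d=11, a=7
  k=7: m=38, d=86, a=1
  k=8: m=48, d=1, a=96
d=1 and a=2a₀=96 at k=8, so the next step gives (m, d) = (48, 86) again — its k=1 value — and the period has length 8.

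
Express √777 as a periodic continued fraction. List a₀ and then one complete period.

[27; 1, 6, 1, 54]

a₀ = ⌊√777⌋ = 27.
With m₀=0, d₀=1 and mₖ₊₁ = dₖaₖ − mₖ, dₖ₊₁ = (n − mₖ₊₁²)/dₖ, aₖ₊₁ = ⌊(a₀+mₖ₊₁)/dₖ₊₁⌋:
  k=1: m=27, d=48, a=1
  k=2: m=21, d=7, a=6
  k=3: m=21, d=48, a=1
  k=4: m=27, d=1, a=54
d=1 and a=2a₀=54 at k=4, so the next step gives (m, d) = (27, 48) again — its k=1 value — and the period has length 4.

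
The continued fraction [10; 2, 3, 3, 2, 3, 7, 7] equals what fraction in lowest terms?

98821/9471

Using pₖ = aₖpₖ₋₁ + pₖ₋₂ and qₖ = aₖqₖ₋₁ + qₖ₋₂:
  k=0: a=10, p=10, q=1
  k=1: a=2, p=21, q=2
  k=2: a=3, p=73, q=7
  k=3: a=3, p=240, q=23
  k=4: a=2, p=553, q=53
  k=5: a=3, p=1899, q=182
  k=6: a=7, p=13846, q=1327
  k=7: a=7, p=98821, q=9471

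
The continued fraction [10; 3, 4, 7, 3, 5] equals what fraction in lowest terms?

16174/1569

Fold from the inside: start with 5/1.
  3 + 1/5 = 16/5
  7 + 5/16 = 117/16
  4 + 16/117 = 484/117
  3 + 117/484 = 1569/484
  10 + 484/1569 = 16174/1569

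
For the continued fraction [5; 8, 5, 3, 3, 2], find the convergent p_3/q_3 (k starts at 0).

671/131

Using pₖ = aₖpₖ₋₁ + pₖ₋₂, qₖ = aₖqₖ₋₁ + qₖ₋₂ (with p₋₁=1, p₋₂=0, q₋₁=0, q₋₂=1):
  k=0: a=5, p=5, q=1
  k=1: a=8, p=41, q=8
  k=2: a=5, p=210, q=41
  k=3: a=3, p=671, q=131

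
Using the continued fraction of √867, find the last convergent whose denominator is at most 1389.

√867 = [29; 2, 4, 29, 4, 2, 58, …] (period length 6).
Convergents:
  p_0/q_0 = 29/1
  p_1/q_1 = 59/2
  p_2/q_2 = 265/9
  p_3/q_3 = 7744/263
  p_4/q_4 = 31241/1061
  p_5/q_5 = 70226/2385
q_4 = 1061 ≤ 1389 < 2385 = q_5, so the answer is 31241/1061.

31241/1061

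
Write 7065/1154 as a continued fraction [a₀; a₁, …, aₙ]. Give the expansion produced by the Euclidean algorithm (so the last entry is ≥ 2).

[6; 8, 5, 2, 2, 1, 3]

7065 = 6*1154 + 141
1154 = 8*141 + 26
141 = 5*26 + 11
26 = 2*11 + 4
11 = 2*4 + 3
4 = 1*3 + 1
3 = 3*1 + 0  (stop)
So 7065/1154 = [6; 8, 5, 2, 2, 1, 3].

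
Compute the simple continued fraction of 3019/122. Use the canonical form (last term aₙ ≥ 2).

3019 = 24·122 + 91
122 = 1·91 + 31
91 = 2·31 + 29
31 = 1·29 + 2
29 = 14·2 + 1
2 = 2·1 + 0  (stop)
So 3019/122 = [24; 1, 2, 1, 14, 2].

[24; 1, 2, 1, 14, 2]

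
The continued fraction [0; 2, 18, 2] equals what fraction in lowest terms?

37/76

Fold from the inside: start with 2/1.
  18 + 1/2 = 37/2
  2 + 2/37 = 76/37
  0 + 37/76 = 37/76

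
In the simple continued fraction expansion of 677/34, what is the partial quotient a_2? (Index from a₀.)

677 = 19·34 + 31   →  a_0 = 19
34 = 1·31 + 3   →  a_1 = 1
31 = 10·3 + 1   →  a_2 = 10

10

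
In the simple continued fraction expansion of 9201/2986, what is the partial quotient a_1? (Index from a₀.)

9201 = 3·2986 + 243   →  a_0 = 3
2986 = 12·243 + 70   →  a_1 = 12

12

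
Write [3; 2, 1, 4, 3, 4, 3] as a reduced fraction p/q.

2104/627

Using pₖ = aₖpₖ₋₁ + pₖ₋₂ and qₖ = aₖqₖ₋₁ + qₖ₋₂:
  k=0: a=3, p=3, q=1
  k=1: a=2, p=7, q=2
  k=2: a=1, p=10, q=3
  k=3: a=4, p=47, q=14
  k=4: a=3, p=151, q=45
  k=5: a=4, p=651, q=194
  k=6: a=3, p=2104, q=627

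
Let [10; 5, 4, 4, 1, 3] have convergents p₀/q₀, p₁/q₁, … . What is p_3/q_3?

Using pₖ = aₖpₖ₋₁ + pₖ₋₂, qₖ = aₖqₖ₋₁ + qₖ₋₂ (with p₋₁=1, p₋₂=0, q₋₁=0, q₋₂=1):
  k=0: a=10, p=10, q=1
  k=1: a=5, p=51, q=5
  k=2: a=4, p=214, q=21
  k=3: a=4, p=907, q=89

907/89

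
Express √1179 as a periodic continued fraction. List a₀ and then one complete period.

a₀ = ⌊√1179⌋ = 34.
With m₀=0, d₀=1 and mₖ₊₁ = dₖaₖ − mₖ, dₖ₊₁ = (n − mₖ₊₁²)/dₖ, aₖ₊₁ = ⌊(a₀+mₖ₊₁)/dₖ₊₁⌋:
  k=1: m=34, d=23, a=2
  k=2: m=12, d=45, a=1
  k=3: m=33, d=2, a=33
  k=4: m=33, d=45, a=1
  k=5: m=12, d=23, a=2
  k=6: m=34, d=1, a=68
d=1 and a=2a₀=68 at k=6, so the next step gives (m, d) = (34, 23) again — its k=1 value — and the period has length 6.

[34; 2, 1, 33, 1, 2, 68]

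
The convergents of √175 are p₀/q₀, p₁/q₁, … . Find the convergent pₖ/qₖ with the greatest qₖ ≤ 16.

172/13

√175 = [13; 4, 2, 1, 2, 4, 26, …] (period length 6).
Convergents:
  p_0/q_0 = 13/1
  p_1/q_1 = 53/4
  p_2/q_2 = 119/9
  p_3/q_3 = 172/13
  p_4/q_4 = 463/35
q_3 = 13 ≤ 16 < 35 = q_4, so the answer is 172/13.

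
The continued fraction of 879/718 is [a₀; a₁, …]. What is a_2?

2

879 = 1·718 + 161   →  a_0 = 1
718 = 4·161 + 74   →  a_1 = 4
161 = 2·74 + 13   →  a_2 = 2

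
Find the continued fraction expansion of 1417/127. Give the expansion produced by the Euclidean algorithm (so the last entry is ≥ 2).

1417 = 11*127 + 20
127 = 6*20 + 7
20 = 2*7 + 6
7 = 1*6 + 1
6 = 6*1 + 0  (stop)
So 1417/127 = [11; 6, 2, 1, 6].

[11; 6, 2, 1, 6]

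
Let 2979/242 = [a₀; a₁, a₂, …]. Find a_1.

2979 = 12·242 + 75   →  a_0 = 12
242 = 3·75 + 17   →  a_1 = 3

3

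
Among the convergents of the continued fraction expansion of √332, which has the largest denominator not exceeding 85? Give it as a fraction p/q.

√332 = [18; 4, 1, 1, 8, 1, 1, 4, 36, …] (period length 8).
Convergents:
  p_0/q_0 = 18/1
  p_1/q_1 = 73/4
  p_2/q_2 = 91/5
  p_3/q_3 = 164/9
  p_4/q_4 = 1403/77
  p_5/q_5 = 1567/86
q_4 = 77 ≤ 85 < 86 = q_5, so the answer is 1403/77.

1403/77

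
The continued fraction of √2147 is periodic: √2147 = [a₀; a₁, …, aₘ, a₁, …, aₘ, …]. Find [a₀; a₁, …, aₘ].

[46; 2, 1, 45, 1, 2, 92]

a₀ = ⌊√2147⌋ = 46.
With m₀=0, d₀=1 and mₖ₊₁ = dₖaₖ − mₖ, dₖ₊₁ = (n − mₖ₊₁²)/dₖ, aₖ₊₁ = ⌊(a₀+mₖ₊₁)/dₖ₊₁⌋:
  k=1: m=46, d=31, a=2
  k=2: m=16, d=61, a=1
  k=3: m=45, d=2, a=45
  k=4: m=45, d=61, a=1
  k=5: m=16, d=31, a=2
  k=6: m=46, d=1, a=92
d=1 and a=2a₀=92 at k=6, so the next step gives (m, d) = (46, 31) again — its k=1 value — and the period has length 6.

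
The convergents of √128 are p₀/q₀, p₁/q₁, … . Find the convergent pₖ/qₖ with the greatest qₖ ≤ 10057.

39202/3465

√128 = [11; 3, 5, 3, 22, …] (period length 4).
Convergents:
  p_0/q_0 = 11/1
  p_1/q_1 = 34/3
  p_2/q_2 = 181/16
  p_3/q_3 = 577/51
  p_4/q_4 = 12875/1138
  p_5/q_5 = 39202/3465
  p_6/q_6 = 208885/18463
q_5 = 3465 ≤ 10057 < 18463 = q_6, so the answer is 39202/3465.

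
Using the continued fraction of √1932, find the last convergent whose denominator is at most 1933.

84085/1913

√1932 = [43; 1, 20, 1, 86, …] (period length 4).
Convergents:
  p_0/q_0 = 43/1
  p_1/q_1 = 44/1
  p_2/q_2 = 923/21
  p_3/q_3 = 967/22
  p_4/q_4 = 84085/1913
  p_5/q_5 = 85052/1935
q_4 = 1913 ≤ 1933 < 1935 = q_5, so the answer is 84085/1913.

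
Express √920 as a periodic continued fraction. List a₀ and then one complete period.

a₀ = ⌊√920⌋ = 30.
With m₀=0, d₀=1 and mₖ₊₁ = dₖaₖ − mₖ, dₖ₊₁ = (n − mₖ₊₁²)/dₖ, aₖ₊₁ = ⌊(a₀+mₖ₊₁)/dₖ₊₁⌋:
  k=1: m=30, d=20, a=3
  k=2: m=30, d=1, a=60
d=1 and a=2a₀=60 at k=2, so the next step gives (m, d) = (30, 20) again — its k=1 value — and the period has length 2.

[30; 3, 60]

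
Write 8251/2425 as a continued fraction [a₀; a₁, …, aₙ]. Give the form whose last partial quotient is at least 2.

8251 = 3×2425 + 976
2425 = 2×976 + 473
976 = 2×473 + 30
473 = 15×30 + 23
30 = 1×23 + 7
23 = 3×7 + 2
7 = 3×2 + 1
2 = 2×1 + 0  (stop)
So 8251/2425 = [3; 2, 2, 15, 1, 3, 3, 2].

[3; 2, 2, 15, 1, 3, 3, 2]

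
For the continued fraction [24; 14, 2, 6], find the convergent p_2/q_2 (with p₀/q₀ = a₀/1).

698/29

Using pₖ = aₖpₖ₋₁ + pₖ₋₂, qₖ = aₖqₖ₋₁ + qₖ₋₂ (with p₋₁=1, p₋₂=0, q₋₁=0, q₋₂=1):
  k=0: a=24, p=24, q=1
  k=1: a=14, p=337, q=14
  k=2: a=2, p=698, q=29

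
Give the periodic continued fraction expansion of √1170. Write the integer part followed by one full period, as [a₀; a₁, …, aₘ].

[34; 4, 1, 6, 1, 4, 68]

a₀ = ⌊√1170⌋ = 34.
With m₀=0, d₀=1 and mₖ₊₁ = dₖaₖ − mₖ, dₖ₊₁ = (n − mₖ₊₁²)/dₖ, aₖ₊₁ = ⌊(a₀+mₖ₊₁)/dₖ₊₁⌋:
  k=1: m=34, d=14, a=4
  k=2: m=22, d=49, a=1
  k=3: m=27, d=9, a=6
  k=4: m=27, d=49, a=1
  k=5: m=22, d=14, a=4
  k=6: m=34, d=1, a=68
d=1 and a=2a₀=68 at k=6, so the next step gives (m, d) = (34, 14) again — its k=1 value — and the period has length 6.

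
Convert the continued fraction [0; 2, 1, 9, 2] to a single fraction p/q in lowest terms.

Using pₖ = aₖpₖ₋₁ + pₖ₋₂ and qₖ = aₖqₖ₋₁ + qₖ₋₂:
  k=0: a=0, p=0, q=1
  k=1: a=2, p=1, q=2
  k=2: a=1, p=1, q=3
  k=3: a=9, p=10, q=29
  k=4: a=2, p=21, q=61

21/61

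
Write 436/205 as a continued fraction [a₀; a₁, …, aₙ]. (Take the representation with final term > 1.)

436 = 2×205 + 26
205 = 7×26 + 23
26 = 1×23 + 3
23 = 7×3 + 2
3 = 1×2 + 1
2 = 2×1 + 0  (stop)
So 436/205 = [2; 7, 1, 7, 1, 2].

[2; 7, 1, 7, 1, 2]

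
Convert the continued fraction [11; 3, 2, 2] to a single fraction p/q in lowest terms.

Using pₖ = aₖpₖ₋₁ + pₖ₋₂ and qₖ = aₖqₖ₋₁ + qₖ₋₂:
  k=0: a=11, p=11, q=1
  k=1: a=3, p=34, q=3
  k=2: a=2, p=79, q=7
  k=3: a=2, p=192, q=17

192/17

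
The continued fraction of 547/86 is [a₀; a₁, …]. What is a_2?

547 = 6·86 + 31   →  a_0 = 6
86 = 2·31 + 24   →  a_1 = 2
31 = 1·24 + 7   →  a_2 = 1

1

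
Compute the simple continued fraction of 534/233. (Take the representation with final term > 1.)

534 = 2×233 + 68
233 = 3×68 + 29
68 = 2×29 + 10
29 = 2×10 + 9
10 = 1×9 + 1
9 = 9×1 + 0  (stop)
So 534/233 = [2; 3, 2, 2, 1, 9].

[2; 3, 2, 2, 1, 9]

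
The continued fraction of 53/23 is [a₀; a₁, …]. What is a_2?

53 = 2·23 + 7   →  a_0 = 2
23 = 3·7 + 2   →  a_1 = 3
7 = 3·2 + 1   →  a_2 = 3

3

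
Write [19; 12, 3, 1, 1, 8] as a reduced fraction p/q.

14063/737

Using pₖ = aₖpₖ₋₁ + pₖ₋₂ and qₖ = aₖqₖ₋₁ + qₖ₋₂:
  k=0: a=19, p=19, q=1
  k=1: a=12, p=229, q=12
  k=2: a=3, p=706, q=37
  k=3: a=1, p=935, q=49
  k=4: a=1, p=1641, q=86
  k=5: a=8, p=14063, q=737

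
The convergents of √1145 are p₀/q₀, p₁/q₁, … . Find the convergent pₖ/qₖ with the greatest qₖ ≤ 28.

203/6

√1145 = [33; 1, 5, 5, 1, 66, …] (period length 5).
Convergents:
  p_0/q_0 = 33/1
  p_1/q_1 = 34/1
  p_2/q_2 = 203/6
  p_3/q_3 = 1049/31
q_2 = 6 ≤ 28 < 31 = q_3, so the answer is 203/6.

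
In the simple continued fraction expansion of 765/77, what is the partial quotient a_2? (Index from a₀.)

14

765 = 9·77 + 72   →  a_0 = 9
77 = 1·72 + 5   →  a_1 = 1
72 = 14·5 + 2   →  a_2 = 14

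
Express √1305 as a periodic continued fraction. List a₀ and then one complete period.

[36; 8, 72]

a₀ = ⌊√1305⌋ = 36.
With m₀=0, d₀=1 and mₖ₊₁ = dₖaₖ − mₖ, dₖ₊₁ = (n − mₖ₊₁²)/dₖ, aₖ₊₁ = ⌊(a₀+mₖ₊₁)/dₖ₊₁⌋:
  k=1: m=36, d=9, a=8
  k=2: m=36, d=1, a=72
d=1 and a=2a₀=72 at k=2, so the next step gives (m, d) = (36, 9) again — its k=1 value — and the period has length 2.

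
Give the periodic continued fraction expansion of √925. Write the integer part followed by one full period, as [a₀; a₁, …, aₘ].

a₀ = ⌊√925⌋ = 30.

[30; 2, 2, 2, 2, 60]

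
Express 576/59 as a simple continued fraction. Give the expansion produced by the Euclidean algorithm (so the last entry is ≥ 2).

[9; 1, 3, 4, 1, 2]

576 = 9*59 + 45
59 = 1*45 + 14
45 = 3*14 + 3
14 = 4*3 + 2
3 = 1*2 + 1
2 = 2*1 + 0  (stop)
So 576/59 = [9; 1, 3, 4, 1, 2].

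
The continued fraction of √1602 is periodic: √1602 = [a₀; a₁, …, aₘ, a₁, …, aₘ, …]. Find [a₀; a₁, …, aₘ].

[40; 40, 80]

a₀ = ⌊√1602⌋ = 40.
With m₀=0, d₀=1 and mₖ₊₁ = dₖaₖ − mₖ, dₖ₊₁ = (n − mₖ₊₁²)/dₖ, aₖ₊₁ = ⌊(a₀+mₖ₊₁)/dₖ₊₁⌋:
  k=1: m=40, d=2, a=40
  k=2: m=40, d=1, a=80
d=1 and a=2a₀=80 at k=2, so the next step gives (m, d) = (40, 2) again — its k=1 value — and the period has length 2.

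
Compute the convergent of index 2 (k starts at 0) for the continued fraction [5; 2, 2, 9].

Using pₖ = aₖpₖ₋₁ + pₖ₋₂, qₖ = aₖqₖ₋₁ + qₖ₋₂ (with p₋₁=1, p₋₂=0, q₋₁=0, q₋₂=1):
  k=0: a=5, p=5, q=1
  k=1: a=2, p=11, q=2
  k=2: a=2, p=27, q=5

27/5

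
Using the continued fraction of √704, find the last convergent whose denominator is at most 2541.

√704 = [26; 1, 1, 7, 13, 7, 1, 1, 52, …] (period length 8).
Convergents:
  p_0/q_0 = 26/1
  p_1/q_1 = 27/1
  p_2/q_2 = 53/2
  p_3/q_3 = 398/15
  p_4/q_4 = 5227/197
  p_5/q_5 = 36987/1394
  p_6/q_6 = 42214/1591
  p_7/q_7 = 79201/2985
q_6 = 1591 ≤ 2541 < 2985 = q_7, so the answer is 42214/1591.

42214/1591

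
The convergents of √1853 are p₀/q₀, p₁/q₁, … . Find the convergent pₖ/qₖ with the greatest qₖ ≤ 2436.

39818/925

√1853 = [43; 21, 1, 1, 21, 86, …] (period length 5).
Convergents:
  p_0/q_0 = 43/1
  p_1/q_1 = 904/21
  p_2/q_2 = 947/22
  p_3/q_3 = 1851/43
  p_4/q_4 = 39818/925
  p_5/q_5 = 3426199/79593
q_4 = 925 ≤ 2436 < 79593 = q_5, so the answer is 39818/925.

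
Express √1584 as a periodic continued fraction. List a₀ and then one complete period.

[39; 1, 3, 1, 78]

a₀ = ⌊√1584⌋ = 39.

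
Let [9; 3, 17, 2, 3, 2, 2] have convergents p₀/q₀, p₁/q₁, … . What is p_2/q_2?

Using pₖ = aₖpₖ₋₁ + pₖ₋₂, qₖ = aₖqₖ₋₁ + qₖ₋₂ (with p₋₁=1, p₋₂=0, q₋₁=0, q₋₂=1):
  k=0: a=9, p=9, q=1
  k=1: a=3, p=28, q=3
  k=2: a=17, p=485, q=52

485/52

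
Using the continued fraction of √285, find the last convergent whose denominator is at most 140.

2144/127

√285 = [16; 1, 7, 2, 7, 1, 32, …] (period length 6).
Convergents:
  p_0/q_0 = 16/1
  p_1/q_1 = 17/1
  p_2/q_2 = 135/8
  p_3/q_3 = 287/17
  p_4/q_4 = 2144/127
  p_5/q_5 = 2431/144
q_4 = 127 ≤ 140 < 144 = q_5, so the answer is 2144/127.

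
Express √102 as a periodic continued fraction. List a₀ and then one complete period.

[10; 10, 20]

a₀ = ⌊√102⌋ = 10.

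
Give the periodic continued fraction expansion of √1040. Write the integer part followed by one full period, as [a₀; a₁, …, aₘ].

[32; 4, 64]

a₀ = ⌊√1040⌋ = 32.
With m₀=0, d₀=1 and mₖ₊₁ = dₖaₖ − mₖ, dₖ₊₁ = (n − mₖ₊₁²)/dₖ, aₖ₊₁ = ⌊(a₀+mₖ₊₁)/dₖ₊₁⌋:
  k=1: m=32, d=16, a=4
  k=2: m=32, d=1, a=64
d=1 and a=2a₀=64 at k=2, so the next step gives (m, d) = (32, 16) again — its k=1 value — and the period has length 2.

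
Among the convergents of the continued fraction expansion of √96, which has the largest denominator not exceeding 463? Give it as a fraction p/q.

√96 = [9; 1, 3, 1, 18, …] (period length 4).
Convergents:
  p_0/q_0 = 9/1
  p_1/q_1 = 10/1
  p_2/q_2 = 39/4
  p_3/q_3 = 49/5
  p_4/q_4 = 921/94
  p_5/q_5 = 970/99
  p_6/q_6 = 3831/391
  p_7/q_7 = 4801/490
q_6 = 391 ≤ 463 < 490 = q_7, so the answer is 3831/391.

3831/391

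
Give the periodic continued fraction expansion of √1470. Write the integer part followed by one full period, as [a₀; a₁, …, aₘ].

[38; 2, 1, 14, 1, 2, 76]

a₀ = ⌊√1470⌋ = 38.
With m₀=0, d₀=1 and mₖ₊₁ = dₖaₖ − mₖ, dₖ₊₁ = (n − mₖ₊₁²)/dₖ, aₖ₊₁ = ⌊(a₀+mₖ₊₁)/dₖ₊₁⌋:
  k=1: m=38, d=26, a=2
  k=2: m=14, d=49, a=1
  k=3: m=35, d=5, a=14
  k=4: m=35, d=49, a=1
  k=5: m=14, d=26, a=2
  k=6: m=38, d=1, a=76
d=1 and a=2a₀=76 at k=6, so the next step gives (m, d) = (38, 26) again — its k=1 value — and the period has length 6.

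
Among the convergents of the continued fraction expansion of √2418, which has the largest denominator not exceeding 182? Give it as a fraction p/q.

8802/179

√2418 = [49; 5, 1, 3, 2, 3, 1, 5, 98, …] (period length 8).
Convergents:
  p_0/q_0 = 49/1
  p_1/q_1 = 246/5
  p_2/q_2 = 295/6
  p_3/q_3 = 1131/23
  p_4/q_4 = 2557/52
  p_5/q_5 = 8802/179
  p_6/q_6 = 11359/231
q_5 = 179 ≤ 182 < 231 = q_6, so the answer is 8802/179.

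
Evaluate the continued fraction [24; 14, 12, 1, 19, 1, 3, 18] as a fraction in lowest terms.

6648974/276223

Fold from the inside: start with 18/1.
  3 + 1/18 = 55/18
  1 + 18/55 = 73/55
  19 + 55/73 = 1442/73
  1 + 73/1442 = 1515/1442
  12 + 1442/1515 = 19622/1515
  14 + 1515/19622 = 276223/19622
  24 + 19622/276223 = 6648974/276223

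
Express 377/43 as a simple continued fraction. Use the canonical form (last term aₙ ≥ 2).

[8; 1, 3, 3, 3]

377 = 8*43 + 33
43 = 1*33 + 10
33 = 3*10 + 3
10 = 3*3 + 1
3 = 3*1 + 0  (stop)
So 377/43 = [8; 1, 3, 3, 3].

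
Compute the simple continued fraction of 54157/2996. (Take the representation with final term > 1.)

54157 = 18·2996 + 229
2996 = 13·229 + 19
229 = 12·19 + 1
19 = 19·1 + 0  (stop)
So 54157/2996 = [18; 13, 12, 19].

[18; 13, 12, 19]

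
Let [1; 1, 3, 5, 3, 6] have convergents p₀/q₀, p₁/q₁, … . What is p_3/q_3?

Using pₖ = aₖpₖ₋₁ + pₖ₋₂, qₖ = aₖqₖ₋₁ + qₖ₋₂ (with p₋₁=1, p₋₂=0, q₋₁=0, q₋₂=1):
  k=0: a=1, p=1, q=1
  k=1: a=1, p=2, q=1
  k=2: a=3, p=7, q=4
  k=3: a=5, p=37, q=21

37/21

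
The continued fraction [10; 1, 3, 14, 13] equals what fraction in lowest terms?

Using pₖ = aₖpₖ₋₁ + pₖ₋₂ and qₖ = aₖqₖ₋₁ + qₖ₋₂:
  k=0: a=10, p=10, q=1
  k=1: a=1, p=11, q=1
  k=2: a=3, p=43, q=4
  k=3: a=14, p=613, q=57
  k=4: a=13, p=8012, q=745

8012/745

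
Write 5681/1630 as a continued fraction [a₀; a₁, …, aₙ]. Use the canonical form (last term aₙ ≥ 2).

5681 = 3·1630 + 791
1630 = 2·791 + 48
791 = 16·48 + 23
48 = 2·23 + 2
23 = 11·2 + 1
2 = 2·1 + 0  (stop)
So 5681/1630 = [3; 2, 16, 2, 11, 2].

[3; 2, 16, 2, 11, 2]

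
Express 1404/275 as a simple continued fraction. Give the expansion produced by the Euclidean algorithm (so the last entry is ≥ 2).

[5; 9, 2, 14]

1404 = 5·275 + 29
275 = 9·29 + 14
29 = 2·14 + 1
14 = 14·1 + 0  (stop)
So 1404/275 = [5; 9, 2, 14].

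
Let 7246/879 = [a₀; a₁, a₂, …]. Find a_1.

4

7246 = 8·879 + 214   →  a_0 = 8
879 = 4·214 + 23   →  a_1 = 4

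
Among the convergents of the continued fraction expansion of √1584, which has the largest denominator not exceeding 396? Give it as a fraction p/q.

15681/394

√1584 = [39; 1, 3, 1, 78, …] (period length 4).
Convergents:
  p_0/q_0 = 39/1
  p_1/q_1 = 40/1
  p_2/q_2 = 159/4
  p_3/q_3 = 199/5
  p_4/q_4 = 15681/394
  p_5/q_5 = 15880/399
q_4 = 394 ≤ 396 < 399 = q_5, so the answer is 15681/394.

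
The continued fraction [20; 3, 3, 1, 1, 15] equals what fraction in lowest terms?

7269/358

Using pₖ = aₖpₖ₋₁ + pₖ₋₂ and qₖ = aₖqₖ₋₁ + qₖ₋₂:
  k=0: a=20, p=20, q=1
  k=1: a=3, p=61, q=3
  k=2: a=3, p=203, q=10
  k=3: a=1, p=264, q=13
  k=4: a=1, p=467, q=23
  k=5: a=15, p=7269, q=358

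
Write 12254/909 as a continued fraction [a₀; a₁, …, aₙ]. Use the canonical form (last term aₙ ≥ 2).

[13; 2, 12, 2, 17]

12254 = 13·909 + 437
909 = 2·437 + 35
437 = 12·35 + 17
35 = 2·17 + 1
17 = 17·1 + 0  (stop)
So 12254/909 = [13; 2, 12, 2, 17].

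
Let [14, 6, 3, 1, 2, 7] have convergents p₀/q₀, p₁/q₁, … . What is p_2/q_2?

269/19

Using pₖ = aₖpₖ₋₁ + pₖ₋₂, qₖ = aₖqₖ₋₁ + qₖ₋₂ (with p₋₁=1, p₋₂=0, q₋₁=0, q₋₂=1):
  k=0: a=14, p=14, q=1
  k=1: a=6, p=85, q=6
  k=2: a=3, p=269, q=19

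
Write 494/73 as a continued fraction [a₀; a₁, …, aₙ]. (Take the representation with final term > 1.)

494 = 6×73 + 56
73 = 1×56 + 17
56 = 3×17 + 5
17 = 3×5 + 2
5 = 2×2 + 1
2 = 2×1 + 0  (stop)
So 494/73 = [6; 1, 3, 3, 2, 2].

[6; 1, 3, 3, 2, 2]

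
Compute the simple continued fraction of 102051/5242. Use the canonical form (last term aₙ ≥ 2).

[19; 2, 7, 3, 3, 16, 2]

102051 = 19×5242 + 2453
5242 = 2×2453 + 336
2453 = 7×336 + 101
336 = 3×101 + 33
101 = 3×33 + 2
33 = 16×2 + 1
2 = 2×1 + 0  (stop)
So 102051/5242 = [19; 2, 7, 3, 3, 16, 2].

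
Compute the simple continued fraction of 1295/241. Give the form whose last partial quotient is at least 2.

[5; 2, 1, 2, 9, 1, 2]

1295 = 5*241 + 90
241 = 2*90 + 61
90 = 1*61 + 29
61 = 2*29 + 3
29 = 9*3 + 2
3 = 1*2 + 1
2 = 2*1 + 0  (stop)
So 1295/241 = [5; 2, 1, 2, 9, 1, 2].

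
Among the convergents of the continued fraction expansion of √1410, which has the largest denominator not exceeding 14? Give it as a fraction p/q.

413/11

√1410 = [37; 1, 1, 4, 1, 1, 74, …] (period length 6).
Convergents:
  p_0/q_0 = 37/1
  p_1/q_1 = 38/1
  p_2/q_2 = 75/2
  p_3/q_3 = 338/9
  p_4/q_4 = 413/11
  p_5/q_5 = 751/20
q_4 = 11 ≤ 14 < 20 = q_5, so the answer is 413/11.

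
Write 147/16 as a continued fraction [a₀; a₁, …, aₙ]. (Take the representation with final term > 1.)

[9; 5, 3]

147 = 9*16 + 3
16 = 5*3 + 1
3 = 3*1 + 0  (stop)
So 147/16 = [9; 5, 3].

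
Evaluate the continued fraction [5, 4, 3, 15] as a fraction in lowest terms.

1041/199

Fold from the inside: start with 15/1.
  3 + 1/15 = 46/15
  4 + 15/46 = 199/46
  5 + 46/199 = 1041/199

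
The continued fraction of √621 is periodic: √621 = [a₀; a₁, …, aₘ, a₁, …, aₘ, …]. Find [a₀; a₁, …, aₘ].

a₀ = ⌊√621⌋ = 24.
With m₀=0, d₀=1 and mₖ₊₁ = dₖaₖ − mₖ, dₖ₊₁ = (n − mₖ₊₁²)/dₖ, aₖ₊₁ = ⌊(a₀+mₖ₊₁)/dₖ₊₁⌋:
  k=1: m=24, d=45, a=1
  k=2: m=21, d=4, a=11
  k=3: m=23, d=23, a=2
  k=4: m=23, d=4, a=11
  k=5: m=21, d=45, a=1
  k=6: m=24, d=1, a=48
d=1 and a=2a₀=48 at k=6, so the next step gives (m, d) = (24, 45) again — its k=1 value — and the period has length 6.

[24; 1, 11, 2, 11, 1, 48]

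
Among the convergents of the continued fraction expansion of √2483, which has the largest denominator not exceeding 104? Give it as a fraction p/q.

√2483 = [49; 1, 4, 1, 6, 1, 4, 1, 98, …] (period length 8).
Convergents:
  p_0/q_0 = 49/1
  p_1/q_1 = 50/1
  p_2/q_2 = 249/5
  p_3/q_3 = 299/6
  p_4/q_4 = 2043/41
  p_5/q_5 = 2342/47
  p_6/q_6 = 11411/229
q_5 = 47 ≤ 104 < 229 = q_6, so the answer is 2342/47.

2342/47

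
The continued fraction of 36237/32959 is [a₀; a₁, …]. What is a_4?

5

36237 = 1·32959 + 3278   →  a_0 = 1
32959 = 10·3278 + 179   →  a_1 = 10
3278 = 18·179 + 56   →  a_2 = 18
179 = 3·56 + 11   →  a_3 = 3
56 = 5·11 + 1   →  a_4 = 5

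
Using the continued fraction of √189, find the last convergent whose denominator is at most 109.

1471/107

√189 = [13; 1, 2, 1, 26, …] (period length 4).
Convergents:
  p_0/q_0 = 13/1
  p_1/q_1 = 14/1
  p_2/q_2 = 41/3
  p_3/q_3 = 55/4
  p_4/q_4 = 1471/107
  p_5/q_5 = 1526/111
q_4 = 107 ≤ 109 < 111 = q_5, so the answer is 1471/107.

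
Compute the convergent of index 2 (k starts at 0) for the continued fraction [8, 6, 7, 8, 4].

351/43

Using pₖ = aₖpₖ₋₁ + pₖ₋₂, qₖ = aₖqₖ₋₁ + qₖ₋₂ (with p₋₁=1, p₋₂=0, q₋₁=0, q₋₂=1):
  k=0: a=8, p=8, q=1
  k=1: a=6, p=49, q=6
  k=2: a=7, p=351, q=43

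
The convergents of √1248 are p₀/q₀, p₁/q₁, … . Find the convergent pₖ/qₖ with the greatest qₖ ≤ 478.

5617/159

√1248 = [35; 3, 17, 3, 70, …] (period length 4).
Convergents:
  p_0/q_0 = 35/1
  p_1/q_1 = 106/3
  p_2/q_2 = 1837/52
  p_3/q_3 = 5617/159
  p_4/q_4 = 395027/11182
q_3 = 159 ≤ 478 < 11182 = q_4, so the answer is 5617/159.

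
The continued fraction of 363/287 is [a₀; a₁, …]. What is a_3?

3

363 = 1·287 + 76   →  a_0 = 1
287 = 3·76 + 59   →  a_1 = 3
76 = 1·59 + 17   →  a_2 = 1
59 = 3·17 + 8   →  a_3 = 3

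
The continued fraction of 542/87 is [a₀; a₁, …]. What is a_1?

542 = 6·87 + 20   →  a_0 = 6
87 = 4·20 + 7   →  a_1 = 4

4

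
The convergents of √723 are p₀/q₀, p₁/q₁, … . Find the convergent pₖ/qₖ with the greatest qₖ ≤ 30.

242/9

√723 = [26; 1, 7, 1, 52, …] (period length 4).
Convergents:
  p_0/q_0 = 26/1
  p_1/q_1 = 27/1
  p_2/q_2 = 215/8
  p_3/q_3 = 242/9
  p_4/q_4 = 12799/476
q_3 = 9 ≤ 30 < 476 = q_4, so the answer is 242/9.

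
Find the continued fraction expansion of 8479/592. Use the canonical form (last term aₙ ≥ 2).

8479 = 14·592 + 191
592 = 3·191 + 19
191 = 10·19 + 1
19 = 19·1 + 0  (stop)
So 8479/592 = [14; 3, 10, 19].

[14; 3, 10, 19]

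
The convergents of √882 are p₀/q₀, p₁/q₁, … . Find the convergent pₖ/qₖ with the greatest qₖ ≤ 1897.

√882 = [29; 1, 2, 3, 6, 3, 2, 1, 58, …] (period length 8).
Convergents:
  p_0/q_0 = 29/1
  p_1/q_1 = 30/1
  p_2/q_2 = 89/3
  p_3/q_3 = 297/10
  p_4/q_4 = 1871/63
  p_5/q_5 = 5910/199
  p_6/q_6 = 13691/461
  p_7/q_7 = 19601/660
  p_8/q_8 = 1150549/38741
q_7 = 660 ≤ 1897 < 38741 = q_8, so the answer is 19601/660.

19601/660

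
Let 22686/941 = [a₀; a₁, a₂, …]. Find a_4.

22686 = 24·941 + 102   →  a_0 = 24
941 = 9·102 + 23   →  a_1 = 9
102 = 4·23 + 10   →  a_2 = 4
23 = 2·10 + 3   →  a_3 = 2
10 = 3·3 + 1   →  a_4 = 3

3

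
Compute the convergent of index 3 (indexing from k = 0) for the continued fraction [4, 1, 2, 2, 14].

33/7

Using pₖ = aₖpₖ₋₁ + pₖ₋₂, qₖ = aₖqₖ₋₁ + qₖ₋₂ (with p₋₁=1, p₋₂=0, q₋₁=0, q₋₂=1):
  k=0: a=4, p=4, q=1
  k=1: a=1, p=5, q=1
  k=2: a=2, p=14, q=3
  k=3: a=2, p=33, q=7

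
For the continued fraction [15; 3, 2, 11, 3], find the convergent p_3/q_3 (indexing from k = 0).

Using pₖ = aₖpₖ₋₁ + pₖ₋₂, qₖ = aₖqₖ₋₁ + qₖ₋₂ (with p₋₁=1, p₋₂=0, q₋₁=0, q₋₂=1):
  k=0: a=15, p=15, q=1
  k=1: a=3, p=46, q=3
  k=2: a=2, p=107, q=7
  k=3: a=11, p=1223, q=80

1223/80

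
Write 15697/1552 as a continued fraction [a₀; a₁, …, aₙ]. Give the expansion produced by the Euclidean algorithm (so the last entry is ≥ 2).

[10; 8, 1, 3, 3, 6, 2]

15697 = 10*1552 + 177
1552 = 8*177 + 136
177 = 1*136 + 41
136 = 3*41 + 13
41 = 3*13 + 2
13 = 6*2 + 1
2 = 2*1 + 0  (stop)
So 15697/1552 = [10; 8, 1, 3, 3, 6, 2].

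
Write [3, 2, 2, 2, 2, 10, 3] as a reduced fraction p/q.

3192/935

Using pₖ = aₖpₖ₋₁ + pₖ₋₂ and qₖ = aₖqₖ₋₁ + qₖ₋₂:
  k=0: a=3, p=3, q=1
  k=1: a=2, p=7, q=2
  k=2: a=2, p=17, q=5
  k=3: a=2, p=41, q=12
  k=4: a=2, p=99, q=29
  k=5: a=10, p=1031, q=302
  k=6: a=3, p=3192, q=935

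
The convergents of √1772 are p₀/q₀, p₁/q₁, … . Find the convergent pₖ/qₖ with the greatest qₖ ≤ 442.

√1772 = [42; 10, 1, 1, 20, 1, 1, 10, 84, …] (period length 8).
Convergents:
  p_0/q_0 = 42/1
  p_1/q_1 = 421/10
  p_2/q_2 = 463/11
  p_3/q_3 = 884/21
  p_4/q_4 = 18143/431
  p_5/q_5 = 19027/452
q_4 = 431 ≤ 442 < 452 = q_5, so the answer is 18143/431.

18143/431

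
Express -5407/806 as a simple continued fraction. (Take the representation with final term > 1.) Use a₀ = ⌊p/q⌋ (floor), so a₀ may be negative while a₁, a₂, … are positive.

-5407 = -7×806 + 235
806 = 3×235 + 101
235 = 2×101 + 33
101 = 3×33 + 2
33 = 16×2 + 1
2 = 2×1 + 0  (stop)
So -5407/806 = [-7; 3, 2, 3, 16, 2].

[-7; 3, 2, 3, 16, 2]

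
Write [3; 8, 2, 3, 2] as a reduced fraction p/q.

421/135

Fold from the inside: start with 2/1.
  3 + 1/2 = 7/2
  2 + 2/7 = 16/7
  8 + 7/16 = 135/16
  3 + 16/135 = 421/135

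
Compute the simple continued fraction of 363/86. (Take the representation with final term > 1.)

363 = 4×86 + 19
86 = 4×19 + 10
19 = 1×10 + 9
10 = 1×9 + 1
9 = 9×1 + 0  (stop)
So 363/86 = [4; 4, 1, 1, 9].

[4; 4, 1, 1, 9]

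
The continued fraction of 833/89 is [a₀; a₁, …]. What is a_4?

1

833 = 9·89 + 32   →  a_0 = 9
89 = 2·32 + 25   →  a_1 = 2
32 = 1·25 + 7   →  a_2 = 1
25 = 3·7 + 4   →  a_3 = 3
7 = 1·4 + 3   →  a_4 = 1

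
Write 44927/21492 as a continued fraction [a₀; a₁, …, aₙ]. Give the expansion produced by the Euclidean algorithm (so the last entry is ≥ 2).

[2; 11, 16, 3, 19, 2]

44927 = 2*21492 + 1943
21492 = 11*1943 + 119
1943 = 16*119 + 39
119 = 3*39 + 2
39 = 19*2 + 1
2 = 2*1 + 0  (stop)
So 44927/21492 = [2; 11, 16, 3, 19, 2].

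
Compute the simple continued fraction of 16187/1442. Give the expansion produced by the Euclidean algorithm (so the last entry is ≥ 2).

16187 = 11×1442 + 325
1442 = 4×325 + 142
325 = 2×142 + 41
142 = 3×41 + 19
41 = 2×19 + 3
19 = 6×3 + 1
3 = 3×1 + 0  (stop)
So 16187/1442 = [11; 4, 2, 3, 2, 6, 3].

[11; 4, 2, 3, 2, 6, 3]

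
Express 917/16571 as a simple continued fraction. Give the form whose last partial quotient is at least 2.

[0; 18, 14, 9, 3, 2]

917 = 0×16571 + 917
16571 = 18×917 + 65
917 = 14×65 + 7
65 = 9×7 + 2
7 = 3×2 + 1
2 = 2×1 + 0  (stop)
So 917/16571 = [0; 18, 14, 9, 3, 2].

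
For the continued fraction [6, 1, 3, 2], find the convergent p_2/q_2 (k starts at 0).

27/4

Using pₖ = aₖpₖ₋₁ + pₖ₋₂, qₖ = aₖqₖ₋₁ + qₖ₋₂ (with p₋₁=1, p₋₂=0, q₋₁=0, q₋₂=1):
  k=0: a=6, p=6, q=1
  k=1: a=1, p=7, q=1
  k=2: a=3, p=27, q=4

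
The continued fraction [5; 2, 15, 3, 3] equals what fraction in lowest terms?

1733/316

Fold from the inside: start with 3/1.
  3 + 1/3 = 10/3
  15 + 3/10 = 153/10
  2 + 10/153 = 316/153
  5 + 153/316 = 1733/316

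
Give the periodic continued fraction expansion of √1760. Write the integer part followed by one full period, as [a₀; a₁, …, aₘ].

a₀ = ⌊√1760⌋ = 41.
With m₀=0, d₀=1 and mₖ₊₁ = dₖaₖ − mₖ, dₖ₊₁ = (n − mₖ₊₁²)/dₖ, aₖ₊₁ = ⌊(a₀+mₖ₊₁)/dₖ₊₁⌋:
  k=1: m=41, d=79, a=1
  k=2: m=38, d=4, a=19
  k=3: m=38, d=79, a=1
  k=4: m=41, d=1, a=82
d=1 and a=2a₀=82 at k=4, so the next step gives (m, d) = (41, 79) again — its k=1 value — and the period has length 4.

[41; 1, 19, 1, 82]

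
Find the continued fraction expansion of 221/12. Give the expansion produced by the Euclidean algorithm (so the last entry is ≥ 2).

[18; 2, 2, 2]

221 = 18·12 + 5
12 = 2·5 + 2
5 = 2·2 + 1
2 = 2·1 + 0  (stop)
So 221/12 = [18; 2, 2, 2].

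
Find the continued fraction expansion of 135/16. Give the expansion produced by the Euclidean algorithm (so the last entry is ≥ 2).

[8; 2, 3, 2]

135 = 8·16 + 7
16 = 2·7 + 2
7 = 3·2 + 1
2 = 2·1 + 0  (stop)
So 135/16 = [8; 2, 3, 2].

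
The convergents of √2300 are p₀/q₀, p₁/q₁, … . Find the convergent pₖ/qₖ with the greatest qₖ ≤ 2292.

√2300 = [47; 1, 22, 1, 94, …] (period length 4).
Convergents:
  p_0/q_0 = 47/1
  p_1/q_1 = 48/1
  p_2/q_2 = 1103/23
  p_3/q_3 = 1151/24
  p_4/q_4 = 109297/2279
  p_5/q_5 = 110448/2303
q_4 = 2279 ≤ 2292 < 2303 = q_5, so the answer is 109297/2279.

109297/2279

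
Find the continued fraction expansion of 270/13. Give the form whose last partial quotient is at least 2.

270 = 20·13 + 10
13 = 1·10 + 3
10 = 3·3 + 1
3 = 3·1 + 0  (stop)
So 270/13 = [20; 1, 3, 3].

[20; 1, 3, 3]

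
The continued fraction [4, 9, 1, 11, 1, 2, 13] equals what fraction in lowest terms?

Fold from the inside: start with 13/1.
  2 + 1/13 = 27/13
  1 + 13/27 = 40/27
  11 + 27/40 = 467/40
  1 + 40/467 = 507/467
  9 + 467/507 = 5030/507
  4 + 507/5030 = 20627/5030

20627/5030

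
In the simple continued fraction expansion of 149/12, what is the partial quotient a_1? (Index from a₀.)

149 = 12·12 + 5   →  a_0 = 12
12 = 2·5 + 2   →  a_1 = 2

2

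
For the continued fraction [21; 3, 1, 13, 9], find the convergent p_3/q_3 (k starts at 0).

Using pₖ = aₖpₖ₋₁ + pₖ₋₂, qₖ = aₖqₖ₋₁ + qₖ₋₂ (with p₋₁=1, p₋₂=0, q₋₁=0, q₋₂=1):
  k=0: a=21, p=21, q=1
  k=1: a=3, p=64, q=3
  k=2: a=1, p=85, q=4
  k=3: a=13, p=1169, q=55

1169/55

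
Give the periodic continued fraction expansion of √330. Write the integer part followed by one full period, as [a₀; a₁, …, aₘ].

[18; 6, 36]

a₀ = ⌊√330⌋ = 18.
With m₀=0, d₀=1 and mₖ₊₁ = dₖaₖ − mₖ, dₖ₊₁ = (n − mₖ₊₁²)/dₖ, aₖ₊₁ = ⌊(a₀+mₖ₊₁)/dₖ₊₁⌋:
  k=1: m=18, d=6, a=6
  k=2: m=18, d=1, a=36
d=1 and a=2a₀=36 at k=2, so the next step gives (m, d) = (18, 6) again — its k=1 value — and the period has length 2.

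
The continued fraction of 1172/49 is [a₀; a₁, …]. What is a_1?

1172 = 23·49 + 45   →  a_0 = 23
49 = 1·45 + 4   →  a_1 = 1

1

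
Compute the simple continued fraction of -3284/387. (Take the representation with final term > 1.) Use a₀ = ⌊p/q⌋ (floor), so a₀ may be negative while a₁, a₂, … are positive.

[-9; 1, 1, 17, 11]

-3284 = -9·387 + 199
387 = 1·199 + 188
199 = 1·188 + 11
188 = 17·11 + 1
11 = 11·1 + 0  (stop)
So -3284/387 = [-9; 1, 1, 17, 11].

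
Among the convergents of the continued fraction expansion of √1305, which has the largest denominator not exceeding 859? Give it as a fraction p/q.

20844/577

√1305 = [36; 8, 72, …] (period length 2).
Convergents:
  p_0/q_0 = 36/1
  p_1/q_1 = 289/8
  p_2/q_2 = 20844/577
  p_3/q_3 = 167041/4624
q_2 = 577 ≤ 859 < 4624 = q_3, so the answer is 20844/577.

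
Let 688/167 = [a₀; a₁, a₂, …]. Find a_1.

688 = 4·167 + 20   →  a_0 = 4
167 = 8·20 + 7   →  a_1 = 8

8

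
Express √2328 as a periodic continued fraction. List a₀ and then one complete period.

[48; 4, 96]

a₀ = ⌊√2328⌋ = 48.
With m₀=0, d₀=1 and mₖ₊₁ = dₖaₖ − mₖ, dₖ₊₁ = (n − mₖ₊₁²)/dₖ, aₖ₊₁ = ⌊(a₀+mₖ₊₁)/dₖ₊₁⌋:
  k=1: m=48, d=24, a=4
  k=2: m=48, d=1, a=96
d=1 and a=2a₀=96 at k=2, so the next step gives (m, d) = (48, 24) again — its k=1 value — and the period has length 2.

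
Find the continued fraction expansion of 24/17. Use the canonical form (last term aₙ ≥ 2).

[1; 2, 2, 3]

24 = 1·17 + 7
17 = 2·7 + 3
7 = 2·3 + 1
3 = 3·1 + 0  (stop)
So 24/17 = [1; 2, 2, 3].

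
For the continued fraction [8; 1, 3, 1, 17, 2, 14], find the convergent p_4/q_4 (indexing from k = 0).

Using pₖ = aₖpₖ₋₁ + pₖ₋₂, qₖ = aₖqₖ₋₁ + qₖ₋₂ (with p₋₁=1, p₋₂=0, q₋₁=0, q₋₂=1):
  k=0: a=8, p=8, q=1
  k=1: a=1, p=9, q=1
  k=2: a=3, p=35, q=4
  k=3: a=1, p=44, q=5
  k=4: a=17, p=783, q=89

783/89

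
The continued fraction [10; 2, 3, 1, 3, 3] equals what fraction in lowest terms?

1159/111

Fold from the inside: start with 3/1.
  3 + 1/3 = 10/3
  1 + 3/10 = 13/10
  3 + 10/13 = 49/13
  2 + 13/49 = 111/49
  10 + 49/111 = 1159/111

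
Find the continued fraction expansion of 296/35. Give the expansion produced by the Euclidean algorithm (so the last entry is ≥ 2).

[8; 2, 5, 3]

296 = 8×35 + 16
35 = 2×16 + 3
16 = 5×3 + 1
3 = 3×1 + 0  (stop)
So 296/35 = [8; 2, 5, 3].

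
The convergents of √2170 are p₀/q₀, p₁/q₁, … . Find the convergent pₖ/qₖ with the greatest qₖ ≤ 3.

93/2

√2170 = [46; 1, 1, 2, 1, 1, 92, …] (period length 6).
Convergents:
  p_0/q_0 = 46/1
  p_1/q_1 = 47/1
  p_2/q_2 = 93/2
  p_3/q_3 = 233/5
q_2 = 2 ≤ 3 < 5 = q_3, so the answer is 93/2.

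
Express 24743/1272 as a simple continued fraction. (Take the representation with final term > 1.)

[19; 2, 4, 1, 2, 2, 17]

24743 = 19*1272 + 575
1272 = 2*575 + 122
575 = 4*122 + 87
122 = 1*87 + 35
87 = 2*35 + 17
35 = 2*17 + 1
17 = 17*1 + 0  (stop)
So 24743/1272 = [19; 2, 4, 1, 2, 2, 17].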